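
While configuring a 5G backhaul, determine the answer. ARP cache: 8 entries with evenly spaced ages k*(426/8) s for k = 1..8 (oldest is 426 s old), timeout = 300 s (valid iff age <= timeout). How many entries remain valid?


Ages are k * 426/8 s for k = 1..8 (spacing = 53.2500 s).
Entry k is valid iff k * 426/8 <= 300 iff k <= 8 * 300 / 426 = 5.6338
n_valid = floor(5.6338) = 5
(n_stale = 8 - 5 = 3)

5


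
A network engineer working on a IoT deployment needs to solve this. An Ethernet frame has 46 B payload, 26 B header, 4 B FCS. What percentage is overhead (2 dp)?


Given: payload = 46 B, header = 26 B, trailer = 4 B
Overhead bytes = header + trailer = 26 + 4 = 30
Total frame = payload + overhead = 46 + 30 = 76
Overhead % = 30 / 76 * 100 = 39.4737% -> 39.47% (2 dp)

39.47


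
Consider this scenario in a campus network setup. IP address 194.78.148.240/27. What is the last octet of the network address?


Given: IP = 194.78.148.240, prefix = /27
Subnet mask = 255.255.255.224
Last octet of IP: 240
Last octet of mask: 224
Network last octet = 240 AND 224 = 224

224


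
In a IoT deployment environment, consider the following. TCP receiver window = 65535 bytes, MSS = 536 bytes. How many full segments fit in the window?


Given: RWND = 65535 bytes, MSS = 536 bytes
Full segments = floor(RWND / MSS)
Full segments = floor(65535 / 536)
Full segments = floor(122.2668) = 122

122


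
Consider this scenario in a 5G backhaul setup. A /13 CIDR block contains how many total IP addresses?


Given: CIDR prefix /13
Host bits = 32 - 13 = 19
Total addresses = 2^19 = 524288

524288


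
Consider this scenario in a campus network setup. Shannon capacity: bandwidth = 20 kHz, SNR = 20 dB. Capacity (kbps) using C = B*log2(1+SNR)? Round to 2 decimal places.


Given: B = 20 kHz, SNR = 20 dB
SNR linear = 10^(20/10) = 100
1 + SNR = 101
log2(101) = 6.6582114828
C = 20 * 1000 * 6.6582114828 = 133164.2297 bps
C = 133.164230 kbps -> 133.16 kbps (2 dp)

133.16


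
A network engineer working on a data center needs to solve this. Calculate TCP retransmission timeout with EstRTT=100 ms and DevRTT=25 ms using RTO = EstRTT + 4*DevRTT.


Given: EstRTT = 100 ms, DevRTT = 25 ms
Timeout = EstRTT + 4 * DevRTT
4 * DevRTT = 4 * 25 = 100
Timeout = 100 + 100 = 200 ms

200


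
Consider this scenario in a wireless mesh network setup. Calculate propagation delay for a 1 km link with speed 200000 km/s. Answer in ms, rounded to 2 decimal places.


Given: distance = 1 km, speed = 200000 km/s
Delay = distance / speed = 1 / 200000 seconds
Delay in ms = 1 * 1000 / 200000
Delay = 0.0050 ms
Rounded to 2 dp = 0.01 ms

0.01


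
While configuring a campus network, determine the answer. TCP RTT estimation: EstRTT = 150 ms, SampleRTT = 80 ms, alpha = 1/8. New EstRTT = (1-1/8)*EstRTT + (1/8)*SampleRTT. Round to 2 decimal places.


Given: EstRTT = 150 ms, SampleRTT = 80 ms, alpha = 1/8
New EstRTT = (1 - alpha) * EstRTT + alpha * SampleRTT
(7/8) * 150 = 131.25
(1/8) * 80 = 10
New EstRTT = 131.25 + 10 = 141.25 ms -> 141.25 ms (2 dp)

141.25


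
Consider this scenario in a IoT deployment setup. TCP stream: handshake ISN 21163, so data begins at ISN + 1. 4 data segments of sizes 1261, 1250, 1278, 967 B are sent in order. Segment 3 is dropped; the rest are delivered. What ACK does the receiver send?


SYN uses sequence number 21163; first data byte = ISN + 1 = 21164.
Segment 1: SEQ = 21164, len = 1261 B, covers [21164, 22424]
Segment 2: SEQ = 22425, len = 1250 B, covers [22425, 23674]
Segment 3: SEQ = 23675, len = 1278 B, covers [23675, 24952] [LOST]
Segment 4: SEQ = 24953, len = 967 B, covers [24953, 25919]
In-order data received: bytes [21164, 23674] (segments 1..2).
Segment 3 missing -> gap begins at byte 23675; later segments buffered out of order.
Cumulative ACK = next expected in-order byte = 21164 + 1261 + 1250 = 23675

23675


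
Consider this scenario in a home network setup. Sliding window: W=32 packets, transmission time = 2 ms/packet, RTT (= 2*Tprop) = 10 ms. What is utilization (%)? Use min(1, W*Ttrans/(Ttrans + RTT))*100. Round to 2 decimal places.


Given: W = 32, Ttrans = 2 ms, RTT = 10 ms (= 2 * Tprop, Tprop = 5 ms)
Cycle time = Ttrans + RTT = 2 + 10 = 12 ms (first packet sent until its ACK returns)
W * Ttrans = 32 * 2 = 64 ms of sending per cycle
W * Ttrans / (Ttrans + RTT) = 64 / 12 = 5.333333
U = min(1, 5.333333) = 1.000000
U% = 100.00%

100.00


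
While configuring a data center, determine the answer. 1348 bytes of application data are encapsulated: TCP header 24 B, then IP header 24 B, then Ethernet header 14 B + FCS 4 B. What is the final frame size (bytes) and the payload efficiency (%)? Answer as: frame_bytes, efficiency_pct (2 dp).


TCP segment = 1348 + 24 = 1372 B
IP packet = 1372 + 24 = 1396 B
Ethernet frame = 1396 + 14 + 4 = 1414 B
Efficiency = app / frame = 1348 / 1414 = 0.953324 = 95.3324% -> 95.33% (2 dp)

1414, 95.33


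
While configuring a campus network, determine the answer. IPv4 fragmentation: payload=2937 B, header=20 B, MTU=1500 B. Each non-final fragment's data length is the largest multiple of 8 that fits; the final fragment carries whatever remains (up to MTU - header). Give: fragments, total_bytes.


Max data per non-final fragment = floor((MTU - header)/8)*8 = floor((1500 - 20)/8)*8 = floor(1480/8)*8 = 1480 B
Final fragment needs no 8-byte alignment: it can carry up to MTU - header = 1480 B
Non-final fragments needed = ceil((payload - 1480) / 1480) = ceil(1457/1480) = ceil(0.9845) = 1
Number of fragments = 1 + 1 = 2
Fragment sizes (data): 1 * 1480 B + 1457 B (last, 1457 <= 1480 OK)
Total bytes sent = payload + n_frags * header = 2937 + 2*20 = 2937 + 40 = 2977 B

2, 2977


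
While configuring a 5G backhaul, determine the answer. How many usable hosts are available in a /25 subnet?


Given: subnet mask /25
Host bits = 32 - 25 = 7
Total addresses = 2^7 = 128
Usable hosts = 128 - 2 (network + broadcast) = 126

126


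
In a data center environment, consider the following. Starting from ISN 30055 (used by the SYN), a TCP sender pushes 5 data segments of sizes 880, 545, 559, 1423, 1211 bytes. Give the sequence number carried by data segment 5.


The SYN occupies sequence number ISN = 30055, so the first data byte is ISN + 1 = 30056.
SEQ of data segment i = (ISN + 1) + sum of payload sizes of segments 1..i-1.
Segment 1: SEQ = 30056, payload = 880 bytes
Segment 2: SEQ = 30936, payload = 545 bytes
Segment 3: SEQ = 31481, payload = 559 bytes
Segment 4: SEQ = 32040, payload = 1423 bytes
Segment 5: SEQ = 33463, payload = 1211 bytes
SEQ of segment 5 = 30056 + 880 + 545 + 559 + 1423 = 33463

33463


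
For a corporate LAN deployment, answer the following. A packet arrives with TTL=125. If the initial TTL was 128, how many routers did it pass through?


Given: initial TTL = 128, received TTL = 125
Hops = initial TTL - received TTL
Hops = 128 - 125 = 3

3


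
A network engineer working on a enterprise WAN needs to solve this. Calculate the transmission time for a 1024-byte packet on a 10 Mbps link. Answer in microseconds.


Given: packet = 1024 bytes, bandwidth = 10 Mbps
Packet in bits = 1024 * 8 = 8192 bits
Bandwidth = 10 * 10^6 = 10000000 bps
Time = 8192 / 10000000 seconds
Time in us = 8192 * 10^6 / 10000000 = 819.2

819.2


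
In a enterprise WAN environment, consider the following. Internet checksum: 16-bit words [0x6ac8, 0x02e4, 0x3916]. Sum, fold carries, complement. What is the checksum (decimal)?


Given words: [0x6ac8, 0x02e4, 0x3916]
Step 1: Sum all words
Raw sum = 27336 + 740 + 14614 = 42690
One's complement = ~42690 & 0xFFFF = 22845

22845


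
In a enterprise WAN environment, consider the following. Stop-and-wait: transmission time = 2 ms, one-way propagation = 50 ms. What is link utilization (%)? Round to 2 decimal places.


Given: Ttrans = 2 ms, Tprop = 50 ms
RTT = 2 * Tprop = 2 * 50 = 100 ms
U = Ttrans / (Ttrans + RTT)
U = 2 / (2 + 100)
U = 2 / 102 = 0.019608
U% = 1.96%

1.96


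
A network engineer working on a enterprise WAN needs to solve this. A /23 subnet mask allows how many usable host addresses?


Given: subnet mask /23
Host bits = 32 - 23 = 9
Total addresses = 2^9 = 512
Usable hosts = 512 - 2 (network + broadcast) = 510

510


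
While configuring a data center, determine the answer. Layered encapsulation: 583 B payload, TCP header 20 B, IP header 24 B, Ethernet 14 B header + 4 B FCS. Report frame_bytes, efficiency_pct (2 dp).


TCP segment = 583 + 20 = 603 B
IP packet = 603 + 24 = 627 B
Ethernet frame = 627 + 14 + 4 = 645 B
Efficiency = app / frame = 583 / 645 = 0.903876 = 90.3876% -> 90.39% (2 dp)

645, 90.39


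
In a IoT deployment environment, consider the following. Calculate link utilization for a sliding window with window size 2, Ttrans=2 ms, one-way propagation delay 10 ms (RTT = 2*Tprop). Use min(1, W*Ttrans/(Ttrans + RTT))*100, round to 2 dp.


Given: W = 2, Ttrans = 2 ms, RTT = 20 ms (= 2 * Tprop, Tprop = 10 ms)
Cycle time = Ttrans + RTT = 2 + 20 = 22 ms (first packet sent until its ACK returns)
W * Ttrans = 2 * 2 = 4 ms of sending per cycle
W * Ttrans / (Ttrans + RTT) = 4 / 22 = 0.181818
U = min(1, 0.181818) = 0.181818
U% = 18.18%

18.18


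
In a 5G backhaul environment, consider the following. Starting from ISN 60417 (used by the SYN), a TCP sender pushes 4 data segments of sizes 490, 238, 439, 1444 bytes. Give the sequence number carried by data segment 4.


The SYN occupies sequence number ISN = 60417, so the first data byte is ISN + 1 = 60418.
SEQ of data segment i = (ISN + 1) + sum of payload sizes of segments 1..i-1.
Segment 1: SEQ = 60418, payload = 490 bytes
Segment 2: SEQ = 60908, payload = 238 bytes
Segment 3: SEQ = 61146, payload = 439 bytes
Segment 4: SEQ = 61585, payload = 1444 bytes
SEQ of segment 4 = 60418 + 490 + 238 + 439 = 61585

61585


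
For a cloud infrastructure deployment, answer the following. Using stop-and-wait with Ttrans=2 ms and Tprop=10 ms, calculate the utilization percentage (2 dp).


Given: Ttrans = 2 ms, Tprop = 10 ms
RTT = 2 * Tprop = 2 * 10 = 20 ms
U = Ttrans / (Ttrans + RTT)
U = 2 / (2 + 20)
U = 2 / 22 = 0.090909
U% = 9.09%

9.09


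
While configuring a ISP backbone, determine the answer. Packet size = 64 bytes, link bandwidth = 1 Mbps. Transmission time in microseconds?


Given: packet = 64 bytes, bandwidth = 1 Mbps
Packet in bits = 64 * 8 = 512 bits
Bandwidth = 1 * 10^6 = 1000000 bps
Time = 512 / 1000000 seconds
Time in us = 512 * 10^6 / 1000000 = 512

512


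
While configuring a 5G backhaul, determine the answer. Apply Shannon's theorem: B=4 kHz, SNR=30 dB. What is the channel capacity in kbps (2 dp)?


Given: B = 4 kHz, SNR = 30 dB
SNR linear = 10^(30/10) = 1000
1 + SNR = 1001
log2(1001) = 9.9672262588
C = 4 * 1000 * 9.9672262588 = 39868.9050 bps
C = 39.868905 kbps -> 39.87 kbps (2 dp)

39.87


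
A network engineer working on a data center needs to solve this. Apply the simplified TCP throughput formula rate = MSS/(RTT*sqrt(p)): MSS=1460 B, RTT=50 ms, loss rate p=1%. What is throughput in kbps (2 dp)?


Given: MSS = 1460 bytes, RTT = 50 ms, loss = 1%
RTT in seconds = 50 / 1000 = 0.05
Loss rate = 1% = 0.01
sqrt(loss) = sqrt(0.01) = 0.1
Throughput (bytes/s) = 1460 / (0.05 * 0.1) = 292000.0000
Throughput (kbps) = 292000.0000 * 8 / 1000 = 2336.000000 -> 2336.00 kbps (2 dp)

2336.00


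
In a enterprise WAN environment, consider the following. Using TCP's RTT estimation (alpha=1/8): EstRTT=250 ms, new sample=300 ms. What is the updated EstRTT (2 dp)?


Given: EstRTT = 250 ms, SampleRTT = 300 ms, alpha = 1/8
New EstRTT = (1 - alpha) * EstRTT + alpha * SampleRTT
(7/8) * 250 = 218.75
(1/8) * 300 = 37.5
New EstRTT = 218.75 + 37.5 = 256.25 ms -> 256.25 ms (2 dp)

256.25


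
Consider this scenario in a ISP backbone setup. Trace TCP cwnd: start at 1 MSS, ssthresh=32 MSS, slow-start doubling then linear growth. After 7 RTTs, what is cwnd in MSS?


RTT 0: cwnd = 1 MSS (initial)
RTT 1: cwnd = 2 MSS (slow start, doubled)
RTT 2: cwnd = 4 MSS (slow start, doubled)
RTT 3: cwnd = 8 MSS (slow start, doubled)
RTT 4: cwnd = 16 MSS (slow start, doubled)
RTT 5: cwnd = 32 MSS (slow start, doubled)
RTT 6: cwnd = 33 MSS (congestion avoidance, +1)
RTT 7: cwnd = 34 MSS (congestion avoidance, +1)

34


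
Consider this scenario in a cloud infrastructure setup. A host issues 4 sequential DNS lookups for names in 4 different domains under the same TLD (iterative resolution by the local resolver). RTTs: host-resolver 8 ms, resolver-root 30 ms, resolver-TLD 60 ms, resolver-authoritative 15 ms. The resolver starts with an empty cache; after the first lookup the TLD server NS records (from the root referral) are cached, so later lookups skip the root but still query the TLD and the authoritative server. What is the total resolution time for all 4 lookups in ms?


Lookup 1 (cold cache): local + root + TLD + auth = 8 + 30 + 60 + 15 = 113 ms
Lookups 2..4 (TLD NS cached -> skip root; new domain -> still ask TLD and auth): local + TLD + auth = 8 + 60 + 15 = 83 ms each
Remaining 3 lookups: 3 * 83 = 249 ms
Total = 113 + 249 = 362 ms

362


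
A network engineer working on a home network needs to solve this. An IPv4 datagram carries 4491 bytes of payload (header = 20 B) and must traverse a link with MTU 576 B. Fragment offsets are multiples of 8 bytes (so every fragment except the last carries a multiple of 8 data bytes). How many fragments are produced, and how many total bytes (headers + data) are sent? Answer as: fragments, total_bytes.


Max data per non-final fragment = floor((MTU - header)/8)*8 = floor((576 - 20)/8)*8 = floor(556/8)*8 = 552 B
Final fragment needs no 8-byte alignment: it can carry up to MTU - header = 556 B
Non-final fragments needed = ceil((payload - 556) / 552) = ceil(3935/552) = ceil(7.1286) = 8
Number of fragments = 8 + 1 = 9
Fragment sizes (data): 8 * 552 B + 75 B (last, 75 <= 556 OK)
Total bytes sent = payload + n_frags * header = 4491 + 9*20 = 4491 + 180 = 4671 B

9, 4671


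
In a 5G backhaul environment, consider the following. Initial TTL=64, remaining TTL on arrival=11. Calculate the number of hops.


Given: initial TTL = 64, received TTL = 11
Hops = initial TTL - received TTL
Hops = 64 - 11 = 53

53


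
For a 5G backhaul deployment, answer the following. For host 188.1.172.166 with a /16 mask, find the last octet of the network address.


Given: IP = 188.1.172.166, prefix = /16
Subnet mask = 255.255.0.0
Last octet of IP: 166
Last octet of mask: 0
Network last octet = 166 AND 0 = 0

0


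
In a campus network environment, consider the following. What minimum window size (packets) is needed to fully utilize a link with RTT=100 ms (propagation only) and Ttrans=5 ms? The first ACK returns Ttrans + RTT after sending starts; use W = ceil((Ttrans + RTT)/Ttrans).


Given: Ttrans = 5 ms, RTT = 100 ms (= 2 * Tprop, Tprop = 50 ms)
Time until first ACK returns = Ttrans + RTT = 5 + 100 = 105 ms
Need W * Ttrans >= Ttrans + RTT  ->  W >= (Ttrans + RTT) / Ttrans
(Ttrans + RTT) / Ttrans = 105 / 5 = 21
W_min = ceil(21) = 21

21


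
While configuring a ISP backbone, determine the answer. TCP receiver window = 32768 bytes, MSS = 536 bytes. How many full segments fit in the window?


Given: RWND = 32768 bytes, MSS = 536 bytes
Full segments = floor(RWND / MSS)
Full segments = floor(32768 / 536)
Full segments = floor(61.1343) = 61

61


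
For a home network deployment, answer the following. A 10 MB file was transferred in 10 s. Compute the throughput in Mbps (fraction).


Given: file = 10 MB, time = 10 s
File in Mb = 10 * 8 = 80 Mb
Throughput = 80 / 10 Mbps
Throughput = 8 Mbps

8


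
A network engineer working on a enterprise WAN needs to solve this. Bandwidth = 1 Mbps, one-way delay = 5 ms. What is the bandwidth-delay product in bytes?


Given: bandwidth = 1 Mbps, delay = 5 ms
BDP in bits = 1 * 10^6 * 5 / 1000
BDP in bits = 5000
BDP in bytes = 5000 / 8 = 625

625


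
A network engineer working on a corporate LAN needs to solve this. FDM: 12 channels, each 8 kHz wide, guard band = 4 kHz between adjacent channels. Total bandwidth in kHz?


Given: 12 channels, 8 kHz each, guard = 4 kHz
Channel bandwidth = 12 * 8 = 96 kHz
Guard bands = 11 gaps * 4 kHz = 44 kHz
Total = 96 + 44 = 140 kHz

140


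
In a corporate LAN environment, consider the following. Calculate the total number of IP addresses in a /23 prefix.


Given: CIDR prefix /23
Host bits = 32 - 23 = 9
Total addresses = 2^9 = 512

512


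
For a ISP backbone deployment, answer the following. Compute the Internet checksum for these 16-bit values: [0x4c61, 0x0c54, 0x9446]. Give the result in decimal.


Given words: [0x4c61, 0x0c54, 0x9446]
Step 1: Sum all words
Raw sum = 19553 + 3156 + 37958 = 60667
One's complement = ~60667 & 0xFFFF = 4868

4868


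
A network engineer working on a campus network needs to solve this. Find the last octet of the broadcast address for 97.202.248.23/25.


Given: IP = 97.202.248.23, prefix = /25
Host bits = 32 - 25 = 7
Network last octet = 23 AND mask = 0
Host part size = 2^7 - 1 = 127
Broadcast last octet = 0 OR 127 = 127

127


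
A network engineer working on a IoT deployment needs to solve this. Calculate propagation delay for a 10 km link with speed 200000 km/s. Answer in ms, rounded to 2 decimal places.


Given: distance = 10 km, speed = 200000 km/s
Delay = distance / speed = 10 / 200000 seconds
Delay in ms = 10 * 1000 / 200000
Delay = 0.0500 ms
Rounded to 2 dp = 0.05 ms

0.05


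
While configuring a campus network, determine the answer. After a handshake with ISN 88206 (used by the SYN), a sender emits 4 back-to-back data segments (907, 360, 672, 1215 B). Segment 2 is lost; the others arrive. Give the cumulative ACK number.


SYN uses sequence number 88206; first data byte = ISN + 1 = 88207.
Segment 1: SEQ = 88207, len = 907 B, covers [88207, 89113]
Segment 2: SEQ = 89114, len = 360 B, covers [89114, 89473] [LOST]
Segment 3: SEQ = 89474, len = 672 B, covers [89474, 90145]
Segment 4: SEQ = 90146, len = 1215 B, covers [90146, 91360]
In-order data received: bytes [88207, 89113] (segments 1..1).
Segment 2 missing -> gap begins at byte 89114; later segments buffered out of order.
Cumulative ACK = next expected in-order byte = 88207 + 907 = 89114

89114


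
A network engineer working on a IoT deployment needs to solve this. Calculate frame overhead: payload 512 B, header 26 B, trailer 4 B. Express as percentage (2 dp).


Given: payload = 512 B, header = 26 B, trailer = 4 B
Overhead bytes = header + trailer = 26 + 4 = 30
Total frame = payload + overhead = 512 + 30 = 542
Overhead % = 30 / 542 * 100 = 5.5351% -> 5.54% (2 dp)

5.54


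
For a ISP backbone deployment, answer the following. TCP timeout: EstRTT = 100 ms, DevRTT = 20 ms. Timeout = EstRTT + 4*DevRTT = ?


Given: EstRTT = 100 ms, DevRTT = 20 ms
Timeout = EstRTT + 4 * DevRTT
4 * DevRTT = 4 * 20 = 80
Timeout = 100 + 80 = 180 ms

180


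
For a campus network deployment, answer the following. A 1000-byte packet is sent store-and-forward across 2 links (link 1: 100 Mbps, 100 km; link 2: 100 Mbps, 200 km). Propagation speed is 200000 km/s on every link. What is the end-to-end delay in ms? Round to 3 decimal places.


Packet = 1000 bytes = 8000 bits. Store-and-forward: sum (t_trans + t_prop) per link.
Link 1: t_trans = 8000/(100*10^6) s = 0.0800 ms; t_prop = 100/200000 s = 0.5000 ms; subtotal = 0.5800 ms
Link 2: t_trans = 8000/(100*10^6) s = 0.0800 ms; t_prop = 200/200000 s = 1.0000 ms; subtotal = 1.0800 ms
End-to-end = 0.5800 + 1.0800 = 1.6600 ms -> 1.660 ms (3 dp)

1.660


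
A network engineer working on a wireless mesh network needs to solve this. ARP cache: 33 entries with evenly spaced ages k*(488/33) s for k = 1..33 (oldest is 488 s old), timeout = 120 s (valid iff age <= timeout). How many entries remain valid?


Ages are k * 488/33 s for k = 1..33 (spacing = 14.7879 s).
Entry k is valid iff k * 488/33 <= 120 iff k <= 33 * 120 / 488 = 8.1148
n_valid = floor(8.1148) = 8
(n_stale = 33 - 8 = 25)

8


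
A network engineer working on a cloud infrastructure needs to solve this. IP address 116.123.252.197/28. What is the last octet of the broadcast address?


Given: IP = 116.123.252.197, prefix = /28
Host bits = 32 - 28 = 4
Network last octet = 197 AND mask = 192
Host part size = 2^4 - 1 = 15
Broadcast last octet = 192 OR 15 = 207

207


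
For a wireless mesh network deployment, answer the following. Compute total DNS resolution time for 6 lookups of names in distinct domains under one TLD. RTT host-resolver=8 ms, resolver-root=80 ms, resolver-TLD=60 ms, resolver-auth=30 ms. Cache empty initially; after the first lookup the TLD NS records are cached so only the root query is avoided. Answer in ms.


Lookup 1 (cold cache): local + root + TLD + auth = 8 + 80 + 60 + 30 = 178 ms
Lookups 2..6 (TLD NS cached -> skip root; new domain -> still ask TLD and auth): local + TLD + auth = 8 + 60 + 30 = 98 ms each
Remaining 5 lookups: 5 * 98 = 490 ms
Total = 178 + 490 = 668 ms

668


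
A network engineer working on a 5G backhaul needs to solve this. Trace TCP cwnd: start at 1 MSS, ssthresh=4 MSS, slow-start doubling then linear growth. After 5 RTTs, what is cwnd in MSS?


RTT 0: cwnd = 1 MSS (initial)
RTT 1: cwnd = 2 MSS (slow start, doubled)
RTT 2: cwnd = 4 MSS (slow start, doubled)
RTT 3: cwnd = 5 MSS (congestion avoidance, +1)
RTT 4: cwnd = 6 MSS (congestion avoidance, +1)
RTT 5: cwnd = 7 MSS (congestion avoidance, +1)

7


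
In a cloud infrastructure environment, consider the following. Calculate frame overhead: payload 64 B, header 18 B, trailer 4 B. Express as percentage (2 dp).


Given: payload = 64 B, header = 18 B, trailer = 4 B
Overhead bytes = header + trailer = 18 + 4 = 22
Total frame = payload + overhead = 64 + 22 = 86
Overhead % = 22 / 86 * 100 = 25.5814% -> 25.58% (2 dp)

25.58


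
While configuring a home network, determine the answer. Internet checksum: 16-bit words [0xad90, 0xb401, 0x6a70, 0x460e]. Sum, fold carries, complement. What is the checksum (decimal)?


Given words: [0xad90, 0xb401, 0x6a70, 0x460e]
Step 1: Sum all words
Raw sum = 44432 + 46081 + 27248 + 17934 = 135695
Step 2: Fold carry: (4623 + 2) = 4625
One's complement = ~4625 & 0xFFFF = 60910

60910


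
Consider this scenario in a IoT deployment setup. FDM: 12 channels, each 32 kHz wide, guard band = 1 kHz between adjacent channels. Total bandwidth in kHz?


Given: 12 channels, 32 kHz each, guard = 1 kHz
Channel bandwidth = 12 * 32 = 384 kHz
Guard bands = 11 gaps * 1 kHz = 11 kHz
Total = 384 + 11 = 395 kHz

395


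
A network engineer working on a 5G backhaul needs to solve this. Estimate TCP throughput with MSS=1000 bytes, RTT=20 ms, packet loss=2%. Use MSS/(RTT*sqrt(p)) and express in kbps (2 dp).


Given: MSS = 1000 bytes, RTT = 20 ms, loss = 2%
RTT in seconds = 20 / 1000 = 0.02
Loss rate = 2% = 0.02
sqrt(loss) = sqrt(0.02) = 0.141421356237
Throughput (bytes/s) = 1000 / (0.02 * 0.141421356237) = 353553.3906
Throughput (kbps) = 353553.3906 * 8 / 1000 = 2828.427125 -> 2828.43 kbps (2 dp)

2828.43


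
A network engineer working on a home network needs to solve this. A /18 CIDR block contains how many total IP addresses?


Given: CIDR prefix /18
Host bits = 32 - 18 = 14
Total addresses = 2^14 = 16384

16384


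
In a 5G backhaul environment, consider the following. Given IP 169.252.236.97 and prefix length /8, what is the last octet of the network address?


Given: IP = 169.252.236.97, prefix = /8
Subnet mask = 255.0.0.0
Last octet of IP: 97
Last octet of mask: 0
Network last octet = 97 AND 0 = 0

0


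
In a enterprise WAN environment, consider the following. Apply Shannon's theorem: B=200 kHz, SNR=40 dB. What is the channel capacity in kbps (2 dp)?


Given: B = 200 kHz, SNR = 40 dB
SNR linear = 10^(40/10) = 10000
1 + SNR = 10001
log2(10001) = 13.2878566418
C = 200 * 1000 * 13.2878566418 = 2657571.3284 bps
C = 2657.571328 kbps -> 2657.57 kbps (2 dp)

2657.57


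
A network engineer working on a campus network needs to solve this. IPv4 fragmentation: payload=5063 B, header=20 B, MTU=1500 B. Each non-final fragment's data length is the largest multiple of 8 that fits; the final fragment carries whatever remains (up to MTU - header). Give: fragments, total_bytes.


Max data per non-final fragment = floor((MTU - header)/8)*8 = floor((1500 - 20)/8)*8 = floor(1480/8)*8 = 1480 B
Final fragment needs no 8-byte alignment: it can carry up to MTU - header = 1480 B
Non-final fragments needed = ceil((payload - 1480) / 1480) = ceil(3583/1480) = ceil(2.4209) = 3
Number of fragments = 3 + 1 = 4
Fragment sizes (data): 3 * 1480 B + 623 B (last, 623 <= 1480 OK)
Total bytes sent = payload + n_frags * header = 5063 + 4*20 = 5063 + 80 = 5143 B

4, 5143


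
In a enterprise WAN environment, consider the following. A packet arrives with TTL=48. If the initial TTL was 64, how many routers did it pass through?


Given: initial TTL = 64, received TTL = 48
Hops = initial TTL - received TTL
Hops = 64 - 48 = 16

16


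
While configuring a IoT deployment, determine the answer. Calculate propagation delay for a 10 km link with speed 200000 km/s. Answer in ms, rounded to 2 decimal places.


Given: distance = 10 km, speed = 200000 km/s
Delay = distance / speed = 10 / 200000 seconds
Delay in ms = 10 * 1000 / 200000
Delay = 0.0500 ms
Rounded to 2 dp = 0.05 ms

0.05


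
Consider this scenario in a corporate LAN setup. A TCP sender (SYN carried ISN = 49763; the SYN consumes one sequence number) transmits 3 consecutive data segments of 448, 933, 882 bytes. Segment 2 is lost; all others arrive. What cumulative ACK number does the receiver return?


SYN uses sequence number 49763; first data byte = ISN + 1 = 49764.
Segment 1: SEQ = 49764, len = 448 B, covers [49764, 50211]
Segment 2: SEQ = 50212, len = 933 B, covers [50212, 51144] [LOST]
Segment 3: SEQ = 51145, len = 882 B, covers [51145, 52026]
In-order data received: bytes [49764, 50211] (segments 1..1).
Segment 2 missing -> gap begins at byte 50212; later segments buffered out of order.
Cumulative ACK = next expected in-order byte = 49764 + 448 = 50212

50212


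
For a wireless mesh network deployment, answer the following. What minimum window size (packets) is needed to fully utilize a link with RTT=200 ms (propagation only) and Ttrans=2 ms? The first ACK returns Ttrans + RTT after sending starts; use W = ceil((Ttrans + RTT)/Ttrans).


Given: Ttrans = 2 ms, RTT = 200 ms (= 2 * Tprop, Tprop = 100 ms)
Time until first ACK returns = Ttrans + RTT = 2 + 200 = 202 ms
Need W * Ttrans >= Ttrans + RTT  ->  W >= (Ttrans + RTT) / Ttrans
(Ttrans + RTT) / Ttrans = 202 / 2 = 101
W_min = ceil(101) = 101

101


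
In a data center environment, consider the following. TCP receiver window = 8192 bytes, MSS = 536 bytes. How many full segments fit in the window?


Given: RWND = 8192 bytes, MSS = 536 bytes
Full segments = floor(RWND / MSS)
Full segments = floor(8192 / 536)
Full segments = floor(15.2836) = 15

15


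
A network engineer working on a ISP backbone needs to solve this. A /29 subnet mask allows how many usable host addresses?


Given: subnet mask /29
Host bits = 32 - 29 = 3
Total addresses = 2^3 = 8
Usable hosts = 8 - 2 (network + broadcast) = 6

6


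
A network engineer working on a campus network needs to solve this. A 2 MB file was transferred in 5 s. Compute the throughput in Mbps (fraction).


Given: file = 2 MB, time = 5 s
File in Mb = 2 * 8 = 16 Mb
Throughput = 16 / 5 Mbps
Throughput = 16/5 Mbps

16/5


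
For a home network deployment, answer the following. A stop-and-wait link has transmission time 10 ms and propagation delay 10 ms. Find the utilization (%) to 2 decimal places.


Given: Ttrans = 10 ms, Tprop = 10 ms
RTT = 2 * Tprop = 2 * 10 = 20 ms
U = Ttrans / (Ttrans + RTT)
U = 10 / (10 + 20)
U = 10 / 30 = 0.333333
U% = 33.33%

33.33


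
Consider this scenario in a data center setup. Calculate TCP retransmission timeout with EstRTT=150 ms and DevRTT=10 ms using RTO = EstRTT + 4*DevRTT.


Given: EstRTT = 150 ms, DevRTT = 10 ms
Timeout = EstRTT + 4 * DevRTT
4 * DevRTT = 4 * 10 = 40
Timeout = 150 + 40 = 190 ms

190


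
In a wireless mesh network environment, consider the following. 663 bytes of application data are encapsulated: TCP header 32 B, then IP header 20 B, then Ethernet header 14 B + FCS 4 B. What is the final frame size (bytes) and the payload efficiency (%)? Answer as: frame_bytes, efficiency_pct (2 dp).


TCP segment = 663 + 32 = 695 B
IP packet = 695 + 20 = 715 B
Ethernet frame = 715 + 14 + 4 = 733 B
Efficiency = app / frame = 663 / 733 = 0.904502 = 90.4502% -> 90.45% (2 dp)

733, 90.45


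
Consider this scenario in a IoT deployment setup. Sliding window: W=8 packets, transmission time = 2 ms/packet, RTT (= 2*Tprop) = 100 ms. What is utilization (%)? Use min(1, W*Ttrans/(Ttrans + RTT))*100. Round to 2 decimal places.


Given: W = 8, Ttrans = 2 ms, RTT = 100 ms (= 2 * Tprop, Tprop = 50 ms)
Cycle time = Ttrans + RTT = 2 + 100 = 102 ms (first packet sent until its ACK returns)
W * Ttrans = 8 * 2 = 16 ms of sending per cycle
W * Ttrans / (Ttrans + RTT) = 16 / 102 = 0.156863
U = min(1, 0.156863) = 0.156863
U% = 15.69%

15.69


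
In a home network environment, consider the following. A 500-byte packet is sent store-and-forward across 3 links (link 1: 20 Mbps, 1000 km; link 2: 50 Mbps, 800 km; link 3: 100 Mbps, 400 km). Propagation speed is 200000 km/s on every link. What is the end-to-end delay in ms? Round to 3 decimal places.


Packet = 500 bytes = 4000 bits. Store-and-forward: sum (t_trans + t_prop) per link.
Link 1: t_trans = 4000/(20*10^6) s = 0.2000 ms; t_prop = 1000/200000 s = 5.0000 ms; subtotal = 5.2000 ms
Link 2: t_trans = 4000/(50*10^6) s = 0.0800 ms; t_prop = 800/200000 s = 4.0000 ms; subtotal = 4.0800 ms
Link 3: t_trans = 4000/(100*10^6) s = 0.0400 ms; t_prop = 400/200000 s = 2.0000 ms; subtotal = 2.0400 ms
End-to-end = 5.2000 + 4.0800 + 2.0400 = 11.3200 ms -> 11.320 ms (3 dp)

11.320


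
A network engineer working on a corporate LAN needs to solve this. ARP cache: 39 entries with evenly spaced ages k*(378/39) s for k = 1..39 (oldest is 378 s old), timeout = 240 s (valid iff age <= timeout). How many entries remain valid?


Ages are k * 378/39 s for k = 1..39 (spacing = 9.6923 s).
Entry k is valid iff k * 378/39 <= 240 iff k <= 39 * 240 / 378 = 24.7619
n_valid = floor(24.7619) = 24
(n_stale = 39 - 24 = 15)

24


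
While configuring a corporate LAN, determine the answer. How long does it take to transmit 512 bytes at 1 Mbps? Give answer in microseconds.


Given: packet = 512 bytes, bandwidth = 1 Mbps
Packet in bits = 512 * 8 = 4096 bits
Bandwidth = 1 * 10^6 = 1000000 bps
Time = 4096 / 1000000 seconds
Time in us = 4096 * 10^6 / 1000000 = 4096

4096


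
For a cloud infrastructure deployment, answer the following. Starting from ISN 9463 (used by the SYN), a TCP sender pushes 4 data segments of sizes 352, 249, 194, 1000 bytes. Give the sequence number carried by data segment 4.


The SYN occupies sequence number ISN = 9463, so the first data byte is ISN + 1 = 9464.
SEQ of data segment i = (ISN + 1) + sum of payload sizes of segments 1..i-1.
Segment 1: SEQ = 9464, payload = 352 bytes
Segment 2: SEQ = 9816, payload = 249 bytes
Segment 3: SEQ = 10065, payload = 194 bytes
Segment 4: SEQ = 10259, payload = 1000 bytes
SEQ of segment 4 = 9464 + 352 + 249 + 194 = 10259

10259


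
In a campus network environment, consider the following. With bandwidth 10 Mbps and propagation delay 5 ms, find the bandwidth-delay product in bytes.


Given: bandwidth = 10 Mbps, delay = 5 ms
BDP in bits = 10 * 10^6 * 5 / 1000
BDP in bits = 50000
BDP in bytes = 50000 / 8 = 6250

6250


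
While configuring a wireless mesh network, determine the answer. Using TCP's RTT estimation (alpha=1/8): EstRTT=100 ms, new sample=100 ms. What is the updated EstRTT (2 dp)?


Given: EstRTT = 100 ms, SampleRTT = 100 ms, alpha = 1/8
New EstRTT = (1 - alpha) * EstRTT + alpha * SampleRTT
(7/8) * 100 = 87.5
(1/8) * 100 = 12.5
New EstRTT = 87.5 + 12.5 = 100 ms -> 100.00 ms (2 dp)

100.00


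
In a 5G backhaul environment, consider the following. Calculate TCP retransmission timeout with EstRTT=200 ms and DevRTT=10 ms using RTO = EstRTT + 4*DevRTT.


Given: EstRTT = 200 ms, DevRTT = 10 ms
Timeout = EstRTT + 4 * DevRTT
4 * DevRTT = 4 * 10 = 40
Timeout = 200 + 40 = 240 ms

240


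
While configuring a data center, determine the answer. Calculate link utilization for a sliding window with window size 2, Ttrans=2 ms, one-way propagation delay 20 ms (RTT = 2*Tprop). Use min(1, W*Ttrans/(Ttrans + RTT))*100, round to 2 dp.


Given: W = 2, Ttrans = 2 ms, RTT = 40 ms (= 2 * Tprop, Tprop = 20 ms)
Cycle time = Ttrans + RTT = 2 + 40 = 42 ms (first packet sent until its ACK returns)
W * Ttrans = 2 * 2 = 4 ms of sending per cycle
W * Ttrans / (Ttrans + RTT) = 4 / 42 = 0.095238
U = min(1, 0.095238) = 0.095238
U% = 9.52%

9.52


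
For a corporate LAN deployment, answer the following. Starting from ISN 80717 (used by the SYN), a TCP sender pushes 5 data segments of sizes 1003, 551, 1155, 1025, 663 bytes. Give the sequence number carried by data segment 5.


The SYN occupies sequence number ISN = 80717, so the first data byte is ISN + 1 = 80718.
SEQ of data segment i = (ISN + 1) + sum of payload sizes of segments 1..i-1.
Segment 1: SEQ = 80718, payload = 1003 bytes
Segment 2: SEQ = 81721, payload = 551 bytes
Segment 3: SEQ = 82272, payload = 1155 bytes
Segment 4: SEQ = 83427, payload = 1025 bytes
Segment 5: SEQ = 84452, payload = 663 bytes
SEQ of segment 5 = 80718 + 1003 + 551 + 1155 + 1025 = 84452

84452


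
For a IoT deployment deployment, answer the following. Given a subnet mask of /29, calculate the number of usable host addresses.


Given: subnet mask /29
Host bits = 32 - 29 = 3
Total addresses = 2^3 = 8
Usable hosts = 8 - 2 (network + broadcast) = 6

6


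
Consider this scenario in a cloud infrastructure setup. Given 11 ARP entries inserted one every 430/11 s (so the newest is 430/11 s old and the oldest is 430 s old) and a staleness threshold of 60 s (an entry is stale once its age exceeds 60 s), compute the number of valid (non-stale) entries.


Ages are k * 430/11 s for k = 1..11 (spacing = 39.0909 s).
Entry k is valid iff k * 430/11 <= 60 iff k <= 11 * 60 / 430 = 1.5349
n_valid = floor(1.5349) = 1
(n_stale = 11 - 1 = 10)

1


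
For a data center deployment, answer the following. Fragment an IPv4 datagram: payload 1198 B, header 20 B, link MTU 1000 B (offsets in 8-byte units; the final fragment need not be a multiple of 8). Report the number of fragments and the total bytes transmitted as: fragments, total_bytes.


Max data per non-final fragment = floor((MTU - header)/8)*8 = floor((1000 - 20)/8)*8 = floor(980/8)*8 = 976 B
Final fragment needs no 8-byte alignment: it can carry up to MTU - header = 980 B
Non-final fragments needed = ceil((payload - 980) / 976) = ceil(218/976) = ceil(0.2234) = 1
Number of fragments = 1 + 1 = 2
Fragment sizes (data): 1 * 976 B + 222 B (last, 222 <= 980 OK)
Total bytes sent = payload + n_frags * header = 1198 + 2*20 = 1198 + 40 = 1238 B

2, 1238


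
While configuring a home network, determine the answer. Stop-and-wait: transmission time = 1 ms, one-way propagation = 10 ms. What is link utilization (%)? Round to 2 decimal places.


Given: Ttrans = 1 ms, Tprop = 10 ms
RTT = 2 * Tprop = 2 * 10 = 20 ms
U = Ttrans / (Ttrans + RTT)
U = 1 / (1 + 20)
U = 1 / 21 = 0.047619
U% = 4.76%

4.76


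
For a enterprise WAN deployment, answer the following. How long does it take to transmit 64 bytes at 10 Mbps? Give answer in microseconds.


Given: packet = 64 bytes, bandwidth = 10 Mbps
Packet in bits = 64 * 8 = 512 bits
Bandwidth = 10 * 10^6 = 10000000 bps
Time = 512 / 10000000 seconds
Time in us = 512 * 10^6 / 10000000 = 51.2

51.2


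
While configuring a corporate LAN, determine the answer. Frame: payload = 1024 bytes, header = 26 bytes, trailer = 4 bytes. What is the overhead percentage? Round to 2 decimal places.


Given: payload = 1024 B, header = 26 B, trailer = 4 B
Overhead bytes = header + trailer = 26 + 4 = 30
Total frame = payload + overhead = 1024 + 30 = 1054
Overhead % = 30 / 1054 * 100 = 2.8463% -> 2.85% (2 dp)

2.85


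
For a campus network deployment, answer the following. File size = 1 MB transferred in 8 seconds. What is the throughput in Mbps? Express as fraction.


Given: file = 1 MB, time = 8 s
File in Mb = 1 * 8 = 8 Mb
Throughput = 8 / 8 Mbps
Throughput = 1 Mbps

1


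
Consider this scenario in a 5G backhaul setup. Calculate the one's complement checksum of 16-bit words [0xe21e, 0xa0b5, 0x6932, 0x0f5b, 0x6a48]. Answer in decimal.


Given words: [0xe21e, 0xa0b5, 0x6932, 0x0f5b, 0x6a48]
Step 1: Sum all words
Raw sum = 57886 + 41141 + 26930 + 3931 + 27208 = 157096
Step 2: Fold carry: (26024 + 2) = 26026
One's complement = ~26026 & 0xFFFF = 39509

39509


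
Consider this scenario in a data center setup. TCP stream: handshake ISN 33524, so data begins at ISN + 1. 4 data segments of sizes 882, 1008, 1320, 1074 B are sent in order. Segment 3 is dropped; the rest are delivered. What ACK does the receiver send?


SYN uses sequence number 33524; first data byte = ISN + 1 = 33525.
Segment 1: SEQ = 33525, len = 882 B, covers [33525, 34406]
Segment 2: SEQ = 34407, len = 1008 B, covers [34407, 35414]
Segment 3: SEQ = 35415, len = 1320 B, covers [35415, 36734] [LOST]
Segment 4: SEQ = 36735, len = 1074 B, covers [36735, 37808]
In-order data received: bytes [33525, 35414] (segments 1..2).
Segment 3 missing -> gap begins at byte 35415; later segments buffered out of order.
Cumulative ACK = next expected in-order byte = 33525 + 882 + 1008 = 35415

35415


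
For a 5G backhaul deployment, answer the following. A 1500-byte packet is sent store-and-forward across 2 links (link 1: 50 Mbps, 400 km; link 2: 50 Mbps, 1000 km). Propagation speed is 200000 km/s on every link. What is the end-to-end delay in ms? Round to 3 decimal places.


Packet = 1500 bytes = 12000 bits. Store-and-forward: sum (t_trans + t_prop) per link.
Link 1: t_trans = 12000/(50*10^6) s = 0.2400 ms; t_prop = 400/200000 s = 2.0000 ms; subtotal = 2.2400 ms
Link 2: t_trans = 12000/(50*10^6) s = 0.2400 ms; t_prop = 1000/200000 s = 5.0000 ms; subtotal = 5.2400 ms
End-to-end = 2.2400 + 5.2400 = 7.4800 ms -> 7.480 ms (3 dp)

7.480


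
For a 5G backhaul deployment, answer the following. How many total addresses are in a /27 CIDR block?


Given: CIDR prefix /27
Host bits = 32 - 27 = 5
Total addresses = 2^5 = 32

32


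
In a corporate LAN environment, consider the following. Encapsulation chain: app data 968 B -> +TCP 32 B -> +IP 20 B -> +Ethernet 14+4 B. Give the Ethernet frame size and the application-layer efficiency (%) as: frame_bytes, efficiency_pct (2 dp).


TCP segment = 968 + 32 = 1000 B
IP packet = 1000 + 20 = 1020 B
Ethernet frame = 1020 + 14 + 4 = 1038 B
Efficiency = app / frame = 968 / 1038 = 0.932563 = 93.2563% -> 93.26% (2 dp)

1038, 93.26


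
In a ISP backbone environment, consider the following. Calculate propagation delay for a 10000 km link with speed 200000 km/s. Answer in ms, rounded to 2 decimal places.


Given: distance = 10000 km, speed = 200000 km/s
Delay = distance / speed = 10000 / 200000 seconds
Delay in ms = 10000 * 1000 / 200000
Delay = 50.0000 ms
Rounded to 2 dp = 50.00 ms

50.00


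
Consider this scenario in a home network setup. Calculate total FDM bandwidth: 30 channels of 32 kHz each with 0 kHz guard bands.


Given: 30 channels, 32 kHz each, guard = 0 kHz
Channel bandwidth = 30 * 32 = 960 kHz
Guard bands = 29 gaps * 0 kHz = 0 kHz
Total = 960 + 0 = 960 kHz

960


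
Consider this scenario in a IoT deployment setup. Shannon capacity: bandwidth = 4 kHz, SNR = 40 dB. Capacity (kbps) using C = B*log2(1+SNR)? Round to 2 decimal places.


Given: B = 4 kHz, SNR = 40 dB
SNR linear = 10^(40/10) = 10000
1 + SNR = 10001
log2(10001) = 13.2878566418
C = 4 * 1000 * 13.2878566418 = 53151.4266 bps
C = 53.151427 kbps -> 53.15 kbps (2 dp)

53.15


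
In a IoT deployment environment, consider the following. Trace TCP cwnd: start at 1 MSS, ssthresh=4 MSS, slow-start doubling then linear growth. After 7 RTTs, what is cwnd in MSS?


RTT 0: cwnd = 1 MSS (initial)
RTT 1: cwnd = 2 MSS (slow start, doubled)
RTT 2: cwnd = 4 MSS (slow start, doubled)
RTT 3: cwnd = 5 MSS (congestion avoidance, +1)
RTT 4: cwnd = 6 MSS (congestion avoidance, +1)
RTT 5: cwnd = 7 MSS (congestion avoidance, +1)
RTT 6: cwnd = 8 MSS (congestion avoidance, +1)
RTT 7: cwnd = 9 MSS (congestion avoidance, +1)

9
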